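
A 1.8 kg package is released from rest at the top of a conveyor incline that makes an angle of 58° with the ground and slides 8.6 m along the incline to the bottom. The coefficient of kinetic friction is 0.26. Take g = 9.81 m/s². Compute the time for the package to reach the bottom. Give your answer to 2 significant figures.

The weight component along the incline is mg sin 58° = 14.975 N and the normal force is N = mg cos 58° = 9.357 N.
Friction up the slope is f = μN = 0.26 × 9.357 = 2.433 N, so the net downslope force is 14.975 − 2.433 = 12.542 N and a = 12.542 / 1.8 = 6.9678 m/s².
Starting from rest, L = ½at², so t = √(2L/a) = √(2 × 8.6 / 6.9678) = 1.5711 s.

1.6 s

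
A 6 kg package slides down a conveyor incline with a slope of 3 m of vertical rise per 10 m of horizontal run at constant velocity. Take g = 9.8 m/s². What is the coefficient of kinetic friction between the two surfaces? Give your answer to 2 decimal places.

At constant velocity the net force along the incline is zero: mg sin 16.70° = μ mg cos 16.70°.
So μ = tan 16.70° = 0.2873 / 0.9578 = 0.3000.

0.30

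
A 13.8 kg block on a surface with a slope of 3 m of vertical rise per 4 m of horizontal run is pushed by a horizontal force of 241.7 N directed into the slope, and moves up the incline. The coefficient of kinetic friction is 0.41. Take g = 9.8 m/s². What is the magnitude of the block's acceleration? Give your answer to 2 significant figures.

0.61 m/s²

The horizontal push has components F cos 36.87° = 241.7 × 0.8000 = 193.360 N up the incline and F sin 36.87° = 241.7 × 0.6000 = 145.020 N pressing into the surface.
The normal force is therefore N = mg cos 36.87° + F sin 36.87° = 108.192 + 145.020 = 253.212 N, and kinetic friction down the slope is μN = 0.41 × 253.212 = 103.817 N.
Along the incline: F cos 36.87° − mg sin 36.87° − μN = ma, so 193.360 − 81.144 − 103.817 = 13.8 a, giving a = 0.6086 m/s².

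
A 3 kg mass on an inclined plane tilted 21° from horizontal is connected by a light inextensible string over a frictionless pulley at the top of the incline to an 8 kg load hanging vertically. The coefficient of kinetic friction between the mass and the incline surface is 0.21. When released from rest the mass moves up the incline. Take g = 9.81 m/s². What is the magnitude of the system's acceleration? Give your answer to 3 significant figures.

For the mass on the incline: the weight component along the slope is m₁g sin 21° = 3 × 9.81 × 0.3584 = 10.548 N and the normal force is N = m₁g cos 21° = 27.475 N.
Kinetic friction opposes the mass's motion up the incline: f = μN = 0.21 × 27.475 = 5.770 N acting down the slope.
Newton's second law for the mass (up-slope positive): T − 10.548 − 5.770 = 3 a. For the hanging load (downward positive): 8 × 9.81 − T = 8 a.
Adding the two equations eliminates T: 62.162 = 11 a, so a = 5.6511 m/s².

5.65 m/s²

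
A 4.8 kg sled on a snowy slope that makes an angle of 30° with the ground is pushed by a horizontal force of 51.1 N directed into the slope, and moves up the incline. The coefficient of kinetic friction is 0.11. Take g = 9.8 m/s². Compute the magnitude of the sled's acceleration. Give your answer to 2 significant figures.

2.8 m/s²

The horizontal push has components F cos 30° = 51.1 × 0.8660 = 44.253 N up the incline and F sin 30° = 51.1 × 0.5000 = 25.550 N pressing into the surface.
The normal force is therefore N = mg cos 30° + F sin 30° = 40.737 + 25.550 = 66.287 N, and kinetic friction down the slope is μN = 0.11 × 66.287 = 7.292 N.
Along the incline: F cos 30° − mg sin 30° − μN = ma, so 44.253 − 23.520 − 7.292 = 4.8 a, giving a = 2.8002 m/s².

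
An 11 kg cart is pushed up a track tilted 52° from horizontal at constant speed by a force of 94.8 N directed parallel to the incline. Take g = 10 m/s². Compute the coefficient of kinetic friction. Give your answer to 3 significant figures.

At constant speed ΣF = 0 along the incline. The applied 94.8 N acts up the slope; the weight component mg sin 52° = 86.681 N and kinetic friction μN both act down the slope.
So 94.8 = 86.681 + μ × 67.723, giving μ = (94.8 − 86.681) / 67.723 = 0.1199.

0.120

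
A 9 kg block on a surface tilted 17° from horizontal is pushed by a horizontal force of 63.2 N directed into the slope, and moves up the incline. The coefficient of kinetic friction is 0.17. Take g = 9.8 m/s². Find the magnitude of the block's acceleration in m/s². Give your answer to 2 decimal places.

1.91 m/s²

The horizontal push has components F cos 17° = 63.2 × 0.9563 = 60.438 N up the incline and F sin 17° = 63.2 × 0.2924 = 18.480 N pressing into the surface.
The normal force is therefore N = mg cos 17° + F sin 17° = 84.346 + 18.480 = 102.826 N, and kinetic friction down the slope is μN = 0.17 × 102.826 = 17.480 N.
Along the incline: F cos 17° − mg sin 17° − μN = ma, so 60.438 − 25.790 − 17.480 = 9 a, giving a = 1.9076 m/s².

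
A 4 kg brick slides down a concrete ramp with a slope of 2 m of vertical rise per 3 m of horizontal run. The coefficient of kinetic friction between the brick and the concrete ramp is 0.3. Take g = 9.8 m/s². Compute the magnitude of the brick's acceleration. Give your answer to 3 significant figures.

Resolving the weight along the incline: the component pulling the brick down the slope is mg sin 33.69° = 4 × 9.8 × 0.5547 = 21.744 N, and the normal force is N = mg cos 33.69° = 4 × 9.8 × 0.8321 = 32.618 N.
Kinetic friction acts up the slope with magnitude f = μN = 0.3 × 32.618 = 9.785 N.
Net force along the incline is 21.744 − 9.785 = 11.959 N, so a = 11.959 / 4 = 2.9897 m/s².

2.99 m/s²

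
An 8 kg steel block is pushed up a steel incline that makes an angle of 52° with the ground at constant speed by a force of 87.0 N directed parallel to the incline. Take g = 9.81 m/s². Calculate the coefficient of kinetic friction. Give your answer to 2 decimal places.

0.52

At constant speed ΣF = 0 along the incline. The applied 87.0 N acts up the slope; the weight component mg sin 52° = 61.843 N and kinetic friction μN both act down the slope.
So 87.0 = 61.843 + μ × 48.317, giving μ = (87.0 − 61.843) / 48.317 = 0.5207.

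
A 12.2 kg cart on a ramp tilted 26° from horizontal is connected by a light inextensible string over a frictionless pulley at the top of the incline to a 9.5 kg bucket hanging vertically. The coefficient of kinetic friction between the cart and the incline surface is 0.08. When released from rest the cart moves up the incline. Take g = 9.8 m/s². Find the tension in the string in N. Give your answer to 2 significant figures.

79 N

For the cart on the incline: the weight component along the slope is m₁g sin 26° = 12.2 × 9.8 × 0.4384 = 52.415 N and the normal force is N = m₁g cos 26° = 107.460 N.
Kinetic friction opposes the cart's motion up the incline: f = μN = 0.08 × 107.460 = 8.597 N acting down the slope.
Newton's second law for the cart (up-slope positive): T − 52.415 − 8.597 = 12.2 a. For the hanging bucket (downward positive): 9.5 × 9.8 − T = 9.5 a.
Adding the two equations eliminates T: 32.088 = 21.7 a, so a = 1.4787 m/s².
Then from the hanging bucket's equation, T = 9.5 × (9.8 − 1.4787) = 79.052 N.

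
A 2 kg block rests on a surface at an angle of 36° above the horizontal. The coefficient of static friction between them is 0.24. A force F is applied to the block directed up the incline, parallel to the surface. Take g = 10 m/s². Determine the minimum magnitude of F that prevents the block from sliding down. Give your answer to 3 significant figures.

The normal force is N = mg cos 36° = 16.180 N. With F at its minimum the block is on the verge of sliding down, so static friction is at its maximum μ_s N = 0.24 × 16.180 = 3.883 N and acts up the slope.
Equilibrium along the incline: F + μ_s N = mg sin 36°, so F = 11.756 − 3.883 = 7.873 N.

7.87 N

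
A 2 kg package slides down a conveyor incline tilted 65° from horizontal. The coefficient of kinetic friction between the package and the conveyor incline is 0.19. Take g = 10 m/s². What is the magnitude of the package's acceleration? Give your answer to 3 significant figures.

8.26 m/s²

Resolving the weight along the incline: the component pulling the package down the slope is mg sin 65° = 2 × 10 × 0.9063 = 18.126 N, and the normal force is N = mg cos 65° = 2 × 10 × 0.4226 = 8.452 N.
Kinetic friction acts up the slope with magnitude f = μN = 0.19 × 8.452 = 1.606 N.
Net force along the incline is 18.126 − 1.606 = 16.520 N, so a = 16.520 / 2 = 8.2600 m/s².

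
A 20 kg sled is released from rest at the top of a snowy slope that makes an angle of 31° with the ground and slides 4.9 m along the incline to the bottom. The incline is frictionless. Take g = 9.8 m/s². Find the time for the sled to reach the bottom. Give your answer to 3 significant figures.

The weight component along the incline is mg sin 31° = 100.947 N and the normal force is N = mg cos 31° = 168.005 N.
With no friction, a = g sin 31° = 5.0474 m/s².
Starting from rest, L = ½at², so t = √(2L/a) = √(2 × 4.9 / 5.0474) = 1.3934 s.

1.39 s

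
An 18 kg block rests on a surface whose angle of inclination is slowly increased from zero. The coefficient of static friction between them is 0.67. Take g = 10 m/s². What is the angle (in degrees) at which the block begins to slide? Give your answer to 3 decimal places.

At the threshold of sliding, static friction is at its maximum μ_s N and exactly balances the weight component along the incline: mg sin θ = μ_s mg cos θ.
Hence tan θ = μ_s = 0.67, so θ = arctan(0.67) = 33.8221°.

33.822°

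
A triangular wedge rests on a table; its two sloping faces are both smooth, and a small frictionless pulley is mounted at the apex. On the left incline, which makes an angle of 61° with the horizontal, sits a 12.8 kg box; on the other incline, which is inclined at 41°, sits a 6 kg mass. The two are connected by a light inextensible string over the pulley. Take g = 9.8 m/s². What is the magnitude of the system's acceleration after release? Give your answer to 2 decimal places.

Resolve each weight along its own incline: the 12.8 kg mass has component 12.8 × 9.8 × sin 61° = 109.712 N down its slope, and the 6 kg mass has 6 × 9.8 × sin 41° = 38.576 N down its slope.
The 12.8 kg side's 109.712 N exceeds the other side's 38.576 N, so that mass slides down and the 6 kg mass slides up. Taking that direction as positive, Newton's second law for the whole system gives 109.712 − 38.576 = (12.8 + 6) a, so a = 71.136 / 18.8 = 3.7838 m/s².

3.78 m/s²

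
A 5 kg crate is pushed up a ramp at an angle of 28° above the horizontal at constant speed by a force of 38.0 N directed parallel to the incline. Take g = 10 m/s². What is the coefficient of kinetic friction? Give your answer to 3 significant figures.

At constant speed ΣF = 0 along the incline. The applied 38.0 N acts up the slope; the weight component mg sin 28° = 23.474 N and kinetic friction μN both act down the slope.
So 38.0 = 23.474 + μ × 44.147, giving μ = (38.0 − 23.474) / 44.147 = 0.3290.

0.329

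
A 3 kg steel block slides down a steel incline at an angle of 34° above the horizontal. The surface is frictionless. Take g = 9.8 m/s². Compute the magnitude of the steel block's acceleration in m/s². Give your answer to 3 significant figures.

5.48 m/s²

Resolving the weight along the incline: the component pulling the steel block down the slope is mg sin 34° = 3 × 9.8 × 0.5592 = 16.440 N, and the normal force is N = mg cos 34° = 3 × 9.8 × 0.8290 = 24.373 N.
With no friction the net force along the incline is 16.440 N, so a = g sin 34° = 16.440 / 3 = 5.4800 m/s².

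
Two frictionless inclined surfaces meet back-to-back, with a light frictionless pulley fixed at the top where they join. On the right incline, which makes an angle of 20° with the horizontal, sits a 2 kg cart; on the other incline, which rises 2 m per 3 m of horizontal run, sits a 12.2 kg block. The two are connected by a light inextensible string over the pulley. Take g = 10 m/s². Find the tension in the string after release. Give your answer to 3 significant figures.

Resolve each weight along its own incline: the 2 kg mass has component 2 × 10 × sin 20° = 6.840 N down its slope, and the 12.2 kg mass has 12.2 × 10 × sin 33.69° = 67.673 N down its slope.
The 12.2 kg side's 67.673 N exceeds the other side's 6.840 N, so that mass slides down and the 2 kg mass slides up. Taking that direction as positive, Newton's second law for the whole system gives 67.673 − 6.840 = (2 + 12.2) a, so a = 60.833 / 14.2 = 4.2840 m/s².
For the 2 kg mass (up-slope positive): T − 6.840 = 2 × 4.2840, so T = 15.408 N.

15.4 N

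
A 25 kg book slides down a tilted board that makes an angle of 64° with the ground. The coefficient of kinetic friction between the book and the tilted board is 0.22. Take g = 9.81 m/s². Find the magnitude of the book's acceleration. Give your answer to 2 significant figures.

Resolving the weight along the incline: the component pulling the book down the slope is mg sin 64° = 25 × 9.81 × 0.8988 = 220.431 N, and the normal force is N = mg cos 64° = 25 × 9.81 × 0.4384 = 107.518 N.
Kinetic friction acts up the slope with magnitude f = μN = 0.22 × 107.518 = 23.654 N.
Net force along the incline is 220.431 − 23.654 = 196.777 N, so a = 196.777 / 25 = 7.8711 m/s².

7.9 m/s²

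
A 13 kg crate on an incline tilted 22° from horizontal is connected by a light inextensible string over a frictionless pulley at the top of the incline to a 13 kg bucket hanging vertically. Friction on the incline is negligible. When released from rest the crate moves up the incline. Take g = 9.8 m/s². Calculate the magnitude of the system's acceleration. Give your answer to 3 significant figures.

3.06 m/s²

For the crate on the incline: the weight component along the slope is m₁g sin 22° = 13 × 9.8 × 0.3746 = 47.724 N and the normal force is N = m₁g cos 22° = 118.123 N.
Newton's second law for the crate (up-slope positive): T − 47.724 = 13 a. For the hanging bucket (downward positive): 13 × 9.8 − T = 13 a.
Adding the two equations eliminates T: 79.676 = 26 a, so a = 3.0645 m/s².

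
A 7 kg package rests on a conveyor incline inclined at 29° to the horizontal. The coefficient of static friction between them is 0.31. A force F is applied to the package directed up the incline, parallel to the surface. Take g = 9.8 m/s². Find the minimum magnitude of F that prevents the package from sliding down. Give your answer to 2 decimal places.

14.66 N

The normal force is N = mg cos 29° = 59.999 N. With F at its minimum the package is on the verge of sliding down, so static friction is at its maximum μ_s N = 0.31 × 59.999 = 18.600 N and acts up the slope.
Equilibrium along the incline: F + μ_s N = mg sin 29°, so F = 33.258 − 18.600 = 14.658 N.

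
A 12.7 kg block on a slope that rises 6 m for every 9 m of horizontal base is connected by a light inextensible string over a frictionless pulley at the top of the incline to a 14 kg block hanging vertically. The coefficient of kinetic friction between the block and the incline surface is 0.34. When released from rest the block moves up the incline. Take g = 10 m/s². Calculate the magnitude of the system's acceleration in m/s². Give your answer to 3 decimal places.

For the block on the incline: the weight component along the slope is m₁g sin 33.69° = 12.7 × 10 × 0.5547 = 70.447 N and the normal force is N = m₁g cos 33.69° = 105.670 N.
Kinetic friction opposes the block's motion up the incline: f = μN = 0.34 × 105.670 = 35.928 N acting down the slope.
Newton's second law for the block (up-slope positive): T − 70.447 − 35.928 = 12.7 a. For the hanging block (downward positive): 14 × 10 − T = 14 a.
Adding the two equations eliminates T: 33.625 = 26.7 a, so a = 1.2594 m/s².

1.259 m/s²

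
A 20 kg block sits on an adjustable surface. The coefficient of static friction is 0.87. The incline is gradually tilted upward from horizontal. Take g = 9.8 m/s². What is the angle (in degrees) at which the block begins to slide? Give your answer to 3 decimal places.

At the threshold of sliding, static friction is at its maximum μ_s N and exactly balances the weight component along the incline: mg sin θ = μ_s mg cos θ.
Hence tan θ = μ_s = 0.87, so θ = arctan(0.87) = 41.0233°.

41.023°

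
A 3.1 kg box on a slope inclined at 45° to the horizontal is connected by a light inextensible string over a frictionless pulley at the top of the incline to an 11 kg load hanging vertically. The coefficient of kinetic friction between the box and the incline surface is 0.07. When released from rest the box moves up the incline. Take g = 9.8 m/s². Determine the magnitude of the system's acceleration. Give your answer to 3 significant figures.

For the box on the incline: the weight component along the slope is m₁g sin 45° = 3.1 × 9.8 × 0.7071 = 21.482 N and the normal force is N = m₁g cos 45° = 21.482 N.
Kinetic friction opposes the box's motion up the incline: f = μN = 0.07 × 21.482 = 1.504 N acting down the slope.
Newton's second law for the box (up-slope positive): T − 21.482 − 1.504 = 3.1 a. For the hanging load (downward positive): 11 × 9.8 − T = 11 a.
Adding the two equations eliminates T: 84.814 = 14.1 a, so a = 6.0152 m/s².

6.02 m/s²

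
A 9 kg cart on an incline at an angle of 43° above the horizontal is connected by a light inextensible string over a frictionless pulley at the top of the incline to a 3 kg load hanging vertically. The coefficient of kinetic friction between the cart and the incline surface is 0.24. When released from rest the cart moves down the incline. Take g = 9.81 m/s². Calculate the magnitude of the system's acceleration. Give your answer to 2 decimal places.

For the cart on the incline: the weight component along the slope is m₁g sin 43° = 9 × 9.81 × 0.6820 = 60.214 N and the normal force is N = m₁g cos 43° = 64.571 N.
Kinetic friction opposes the cart's motion down the incline: f = μN = 0.24 × 64.571 = 15.497 N acting up the slope.
Newton's second law for the cart (down-slope positive): 60.214 − 15.497 − T = 9 a. For the hanging load (upward positive): T − 3 × 9.81 = 3 a.
Adding the two equations eliminates T: 15.287 = 12 a, so a = 1.2739 m/s².

1.27 m/s²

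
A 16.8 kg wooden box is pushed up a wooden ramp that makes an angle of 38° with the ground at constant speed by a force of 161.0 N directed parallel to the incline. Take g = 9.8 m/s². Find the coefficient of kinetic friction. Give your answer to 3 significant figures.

0.460

At constant speed ΣF = 0 along the incline. The applied 161.0 N acts up the slope; the weight component mg sin 38° = 101.363 N and kinetic friction μN both act down the slope.
So 161.0 = 101.363 + μ × 129.738, giving μ = (161.0 − 101.363) / 129.738 = 0.4597.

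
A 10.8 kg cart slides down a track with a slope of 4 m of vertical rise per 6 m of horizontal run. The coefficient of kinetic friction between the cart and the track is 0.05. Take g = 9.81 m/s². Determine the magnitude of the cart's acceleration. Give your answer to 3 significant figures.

5.03 m/s²

Resolving the weight along the incline: the component pulling the cart down the slope is mg sin 33.69° = 10.8 × 9.81 × 0.5547 = 58.769 N, and the normal force is N = mg cos 33.69° = 10.8 × 9.81 × 0.8321 = 88.159 N.
Kinetic friction acts up the slope with magnitude f = μN = 0.05 × 88.159 = 4.408 N.
Net force along the incline is 58.769 − 4.408 = 54.361 N, so a = 54.361 / 10.8 = 5.0334 m/s².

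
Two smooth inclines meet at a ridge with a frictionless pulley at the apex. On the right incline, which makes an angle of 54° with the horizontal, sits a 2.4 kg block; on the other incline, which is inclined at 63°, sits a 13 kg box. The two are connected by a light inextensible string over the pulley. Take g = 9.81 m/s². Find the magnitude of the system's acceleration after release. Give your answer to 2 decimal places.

Resolve each weight along its own incline: the 2.4 kg mass has component 2.4 × 9.81 × sin 54° = 19.047 N down its slope, and the 13 kg mass has 13 × 9.81 × sin 63° = 113.630 N down its slope.
The 13 kg side's 113.630 N exceeds the other side's 19.047 N, so that mass slides down and the 2.4 kg mass slides up. Taking that direction as positive, Newton's second law for the whole system gives 113.630 − 19.047 = (2.4 + 13) a, so a = 94.583 / 15.4 = 6.1418 m/s².

6.14 m/s²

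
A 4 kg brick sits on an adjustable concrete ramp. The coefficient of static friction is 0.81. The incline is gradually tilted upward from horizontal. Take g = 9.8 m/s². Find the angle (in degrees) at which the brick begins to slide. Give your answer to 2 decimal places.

39.01°

At the threshold of sliding, static friction is at its maximum μ_s N and exactly balances the weight component along the incline: mg sin θ = μ_s mg cos θ.
Hence tan θ = μ_s = 0.81, so θ = arctan(0.81) = 39.0075°.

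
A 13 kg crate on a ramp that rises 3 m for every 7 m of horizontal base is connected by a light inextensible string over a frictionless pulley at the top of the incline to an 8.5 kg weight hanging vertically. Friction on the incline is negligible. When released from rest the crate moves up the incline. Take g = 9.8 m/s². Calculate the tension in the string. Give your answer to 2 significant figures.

For the crate on the incline: the weight component along the slope is m₁g sin 23.20° = 13 × 9.8 × 0.3939 = 50.183 N and the normal force is N = m₁g cos 23.20° = 117.099 N.
Newton's second law for the crate (up-slope positive): T − 50.183 = 13 a. For the hanging weight (downward positive): 8.5 × 9.8 − T = 8.5 a.
Adding the two equations eliminates T: 33.117 = 21.5 a, so a = 1.5403 m/s².
Then from the hanging weight's equation, T = 8.5 × (9.8 − 1.5403) = 70.207 N.

70 N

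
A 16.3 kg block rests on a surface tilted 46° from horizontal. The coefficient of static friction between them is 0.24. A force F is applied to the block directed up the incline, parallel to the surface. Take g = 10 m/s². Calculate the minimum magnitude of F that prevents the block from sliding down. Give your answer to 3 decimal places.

The normal force is N = mg cos 46° = 113.229 N. With F at its minimum the block is on the verge of sliding down, so static friction is at its maximum μ_s N = 0.24 × 113.229 = 27.175 N and acts up the slope.
Equilibrium along the incline: F + μ_s N = mg sin 46°, so F = 117.252 − 27.175 = 90.077 N.

90.077 N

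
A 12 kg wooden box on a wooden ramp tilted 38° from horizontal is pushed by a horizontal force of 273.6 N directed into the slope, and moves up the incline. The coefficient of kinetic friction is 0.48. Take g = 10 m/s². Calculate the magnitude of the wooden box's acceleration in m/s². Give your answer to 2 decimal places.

The horizontal push has components F cos 38° = 273.6 × 0.7880 = 215.597 N up the incline and F sin 38° = 273.6 × 0.6157 = 168.456 N pressing into the surface.
The normal force is therefore N = mg cos 38° + F sin 38° = 94.560 + 168.456 = 263.016 N, and kinetic friction down the slope is μN = 0.48 × 263.016 = 126.248 N.
Along the incline: F cos 38° − mg sin 38° − μN = ma, so 215.597 − 73.884 − 126.248 = 12 a, giving a = 1.2888 m/s².

1.29 m/s²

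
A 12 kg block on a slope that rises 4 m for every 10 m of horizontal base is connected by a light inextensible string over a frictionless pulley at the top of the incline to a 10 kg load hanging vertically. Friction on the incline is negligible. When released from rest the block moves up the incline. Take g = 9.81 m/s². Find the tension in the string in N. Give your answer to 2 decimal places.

For the block on the incline: the weight component along the slope is m₁g sin 21.80° = 12 × 9.81 × 0.3714 = 43.721 N and the normal force is N = m₁g cos 21.80° = 109.300 N.
Newton's second law for the block (up-slope positive): T − 43.721 = 12 a. For the hanging load (downward positive): 10 × 9.81 − T = 10 a.
Adding the two equations eliminates T: 54.379 = 22 a, so a = 2.4718 m/s².
Then from the hanging load's equation, T = 10 × (9.81 − 2.4718) = 73.382 N.

73.38 N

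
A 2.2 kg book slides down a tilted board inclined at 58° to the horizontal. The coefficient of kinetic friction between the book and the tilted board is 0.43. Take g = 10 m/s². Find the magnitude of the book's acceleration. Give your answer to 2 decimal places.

6.20 m/s²

Resolving the weight along the incline: the component pulling the book down the slope is mg sin 58° = 2.2 × 10 × 0.8480 = 18.656 N, and the normal force is N = mg cos 58° = 2.2 × 10 × 0.5299 = 11.658 N.
Kinetic friction acts up the slope with magnitude f = μN = 0.43 × 11.658 = 5.013 N.
Net force along the incline is 18.656 − 5.013 = 13.643 N, so a = 13.643 / 2.2 = 6.2014 m/s².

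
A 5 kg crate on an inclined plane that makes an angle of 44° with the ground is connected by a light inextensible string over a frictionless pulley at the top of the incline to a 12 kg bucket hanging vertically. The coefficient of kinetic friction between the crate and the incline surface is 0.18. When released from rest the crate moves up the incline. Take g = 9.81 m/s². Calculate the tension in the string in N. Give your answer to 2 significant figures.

63 N

For the crate on the incline: the weight component along the slope is m₁g sin 44° = 5 × 9.81 × 0.6947 = 34.075 N and the normal force is N = m₁g cos 44° = 35.284 N.
Kinetic friction opposes the crate's motion up the incline: f = μN = 0.18 × 35.284 = 6.351 N acting down the slope.
Newton's second law for the crate (up-slope positive): T − 34.075 − 6.351 = 5 a. For the hanging bucket (downward positive): 12 × 9.81 − T = 12 a.
Adding the two equations eliminates T: 77.294 = 17 a, so a = 4.5467 m/s².
Then from the hanging bucket's equation, T = 12 × (9.81 − 4.5467) = 63.160 N.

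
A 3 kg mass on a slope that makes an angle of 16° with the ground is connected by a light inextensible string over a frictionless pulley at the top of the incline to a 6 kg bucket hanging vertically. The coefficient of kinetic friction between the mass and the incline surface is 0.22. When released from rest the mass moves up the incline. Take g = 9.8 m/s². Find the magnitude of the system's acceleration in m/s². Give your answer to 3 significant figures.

For the mass on the incline: the weight component along the slope is m₁g sin 16° = 3 × 9.8 × 0.2756 = 8.103 N and the normal force is N = m₁g cos 16° = 28.261 N.
Kinetic friction opposes the mass's motion up the incline: f = μN = 0.22 × 28.261 = 6.217 N acting down the slope.
Newton's second law for the mass (up-slope positive): T − 8.103 − 6.217 = 3 a. For the hanging bucket (downward positive): 6 × 9.8 − T = 6 a.
Adding the two equations eliminates T: 44.480 = 9 a, so a = 4.9422 m/s².

4.94 m/s²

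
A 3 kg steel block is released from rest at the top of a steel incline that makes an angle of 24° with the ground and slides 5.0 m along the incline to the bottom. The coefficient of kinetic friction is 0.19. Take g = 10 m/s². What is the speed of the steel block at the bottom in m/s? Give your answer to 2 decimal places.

4.83 m/s

The weight component along the incline is mg sin 24° = 12.202 N and the normal force is N = mg cos 24° = 27.406 N.
Friction up the slope is f = μN = 0.19 × 27.406 = 5.207 N, so the net downslope force is 12.202 − 5.207 = 6.995 N and a = 6.995 / 3 = 2.3317 m/s².
Starting from rest over a distance of 5.0 m, v² = 2aL = 2 × 2.3317 × 5.0 = 23.3170, so v = 4.8288 m/s.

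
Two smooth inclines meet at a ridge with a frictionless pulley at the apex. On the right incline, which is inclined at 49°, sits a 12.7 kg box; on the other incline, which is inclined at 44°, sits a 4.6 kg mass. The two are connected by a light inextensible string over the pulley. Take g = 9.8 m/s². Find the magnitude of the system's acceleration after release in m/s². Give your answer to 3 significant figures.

Resolve each weight along its own incline: the 12.7 kg mass has component 12.7 × 9.8 × sin 49° = 93.931 N down its slope, and the 4.6 kg mass has 4.6 × 9.8 × sin 44° = 31.315 N down its slope.
The 12.7 kg side's 93.931 N exceeds the other side's 31.315 N, so that mass slides down and the 4.6 kg mass slides up. Taking that direction as positive, Newton's second law for the whole system gives 93.931 − 31.315 = (12.7 + 4.6) a, so a = 62.616 / 17.3 = 3.6194 m/s².

3.62 m/s²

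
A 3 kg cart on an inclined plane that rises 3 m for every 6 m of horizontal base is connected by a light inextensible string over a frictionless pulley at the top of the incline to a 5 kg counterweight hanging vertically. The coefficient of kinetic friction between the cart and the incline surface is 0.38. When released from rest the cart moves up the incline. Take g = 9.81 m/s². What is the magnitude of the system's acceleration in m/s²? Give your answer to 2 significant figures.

3.2 m/s²

For the cart on the incline: the weight component along the slope is m₁g sin 26.57° = 3 × 9.81 × 0.4472 = 13.161 N and the normal force is N = m₁g cos 26.57° = 26.323 N.
Kinetic friction opposes the cart's motion up the incline: f = μN = 0.38 × 26.323 = 10.003 N acting down the slope.
Newton's second law for the cart (up-slope positive): T − 13.161 − 10.003 = 3 a. For the hanging counterweight (downward positive): 5 × 9.81 − T = 5 a.
Adding the two equations eliminates T: 25.886 = 8 a, so a = 3.2357 m/s².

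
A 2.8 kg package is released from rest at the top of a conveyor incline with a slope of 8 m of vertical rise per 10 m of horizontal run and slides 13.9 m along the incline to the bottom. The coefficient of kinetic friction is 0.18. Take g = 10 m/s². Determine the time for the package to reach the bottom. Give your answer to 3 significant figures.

2.40 s

The weight component along the incline is mg sin 38.66° = 17.491 N and the normal force is N = mg cos 38.66° = 21.864 N.
Friction up the slope is f = μN = 0.18 × 21.864 = 3.936 N, so the net downslope force is 17.491 − 3.936 = 13.555 N and a = 13.555 / 2.8 = 4.8411 m/s².
Starting from rest, L = ½at², so t = √(2L/a) = √(2 × 13.9 / 4.8411) = 2.3964 s.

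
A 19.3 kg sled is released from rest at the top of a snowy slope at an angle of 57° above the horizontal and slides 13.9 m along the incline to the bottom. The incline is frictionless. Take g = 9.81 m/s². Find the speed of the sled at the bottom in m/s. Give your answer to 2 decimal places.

The weight component along the incline is mg sin 57° = 158.788 N and the normal force is N = mg cos 57° = 103.118 N.
With no friction, a = g sin 57° = 8.2274 m/s².
Starting from rest over a distance of 13.9 m, v² = 2aL = 2 × 8.2274 × 13.9 = 228.7217, so v = 15.1235 m/s.

15.12 m/s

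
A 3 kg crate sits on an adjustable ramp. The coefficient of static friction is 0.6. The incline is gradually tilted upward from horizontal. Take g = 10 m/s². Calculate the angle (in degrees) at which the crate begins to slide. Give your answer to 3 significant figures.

31.0°

At the threshold of sliding, static friction is at its maximum μ_s N and exactly balances the weight component along the incline: mg sin θ = μ_s mg cos θ.
Hence tan θ = μ_s = 0.6, so θ = arctan(0.6) = 30.9638°.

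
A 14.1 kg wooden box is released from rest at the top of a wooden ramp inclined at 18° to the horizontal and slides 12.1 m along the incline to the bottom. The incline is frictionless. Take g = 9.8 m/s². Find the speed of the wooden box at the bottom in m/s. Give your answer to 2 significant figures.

8.6 m/s

The weight component along the incline is mg sin 18° = 42.700 N and the normal force is N = mg cos 18° = 131.417 N.
With no friction, a = g sin 18° = 3.0284 m/s².
Starting from rest over a distance of 12.1 m, v² = 2aL = 2 × 3.0284 × 12.1 = 73.2873, so v = 8.5608 m/s.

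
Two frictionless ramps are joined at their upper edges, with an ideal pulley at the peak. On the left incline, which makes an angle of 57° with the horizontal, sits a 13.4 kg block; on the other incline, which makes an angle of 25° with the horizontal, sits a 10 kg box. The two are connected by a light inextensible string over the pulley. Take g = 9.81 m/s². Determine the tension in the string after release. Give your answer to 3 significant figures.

70.9 N

Resolve each weight along its own incline: the 13.4 kg mass has component 13.4 × 9.81 × sin 57° = 110.247 N down its slope, and the 10 kg mass has 10 × 9.81 × sin 25° = 41.459 N down its slope.
The 13.4 kg side's 110.247 N exceeds the other side's 41.459 N, so that mass slides down and the 10 kg mass slides up. Taking that direction as positive, Newton's second law for the whole system gives 110.247 − 41.459 = (13.4 + 10) a, so a = 68.788 / 23.4 = 2.9397 m/s².
For the 10 kg mass (up-slope positive): T − 41.459 = 10 × 2.9397, so T = 70.856 N.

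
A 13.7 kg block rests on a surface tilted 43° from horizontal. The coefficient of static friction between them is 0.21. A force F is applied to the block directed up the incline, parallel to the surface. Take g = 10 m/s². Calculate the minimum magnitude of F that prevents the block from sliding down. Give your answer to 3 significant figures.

The normal force is N = mg cos 43° = 100.195 N. With F at its minimum the block is on the verge of sliding down, so static friction is at its maximum μ_s N = 0.21 × 100.195 = 21.041 N and acts up the slope.
Equilibrium along the incline: F + μ_s N = mg sin 43°, so F = 93.434 − 21.041 = 72.393 N.

72.4 N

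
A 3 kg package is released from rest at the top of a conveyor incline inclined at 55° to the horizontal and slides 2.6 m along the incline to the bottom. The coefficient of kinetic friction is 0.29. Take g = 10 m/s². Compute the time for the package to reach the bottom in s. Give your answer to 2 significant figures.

0.89 s

The weight component along the incline is mg sin 55° = 24.575 N and the normal force is N = mg cos 55° = 17.207 N.
Friction up the slope is f = μN = 0.29 × 17.207 = 4.990 N, so the net downslope force is 24.575 − 4.990 = 19.585 N and a = 19.585 / 3 = 6.5283 m/s².
Starting from rest, L = ½at², so t = √(2L/a) = √(2 × 2.6 / 6.5283) = 0.8925 s.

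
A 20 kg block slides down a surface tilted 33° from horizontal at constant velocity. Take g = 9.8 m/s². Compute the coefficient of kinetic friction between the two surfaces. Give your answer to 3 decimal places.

0.649

At constant velocity the net force along the incline is zero: mg sin 33° = μ mg cos 33°.
So μ = tan 33° = 0.5446 / 0.8387 = 0.6493.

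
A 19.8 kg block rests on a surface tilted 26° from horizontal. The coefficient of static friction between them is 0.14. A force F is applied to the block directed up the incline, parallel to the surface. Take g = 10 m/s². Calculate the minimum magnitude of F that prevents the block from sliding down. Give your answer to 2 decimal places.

The normal force is N = mg cos 26° = 177.961 N. With F at its minimum the block is on the verge of sliding down, so static friction is at its maximum μ_s N = 0.14 × 177.961 = 24.915 N and acts up the slope.
Equilibrium along the incline: F + μ_s N = mg sin 26°, so F = 86.797 − 24.915 = 61.882 N.

61.88 N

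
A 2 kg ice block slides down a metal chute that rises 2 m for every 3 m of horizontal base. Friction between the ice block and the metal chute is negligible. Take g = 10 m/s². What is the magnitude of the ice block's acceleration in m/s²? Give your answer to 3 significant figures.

Resolving the weight along the incline: the component pulling the ice block down the slope is mg sin 33.69° = 2 × 10 × 0.5547 = 11.094 N, and the normal force is N = mg cos 33.69° = 2 × 10 × 0.8321 = 16.642 N.
With no friction the net force along the incline is 11.094 N, so a = g sin 33.69° = 11.094 / 2 = 5.5470 m/s².

5.55 m/s²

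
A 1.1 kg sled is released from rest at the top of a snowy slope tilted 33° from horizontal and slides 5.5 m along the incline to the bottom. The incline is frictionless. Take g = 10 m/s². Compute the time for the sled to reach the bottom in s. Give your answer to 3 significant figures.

The weight component along the incline is mg sin 33° = 5.991 N and the normal force is N = mg cos 33° = 9.225 N.
With no friction, a = g sin 33° = 5.4464 m/s².
Starting from rest, L = ½at², so t = √(2L/a) = √(2 × 5.5 / 5.4464) = 1.4212 s.

1.42 s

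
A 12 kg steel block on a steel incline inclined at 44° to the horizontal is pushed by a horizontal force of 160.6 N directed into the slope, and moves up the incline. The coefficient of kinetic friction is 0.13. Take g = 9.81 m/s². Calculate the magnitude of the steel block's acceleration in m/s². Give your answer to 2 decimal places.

0.69 m/s²

The horizontal push has components F cos 44° = 160.6 × 0.7193 = 115.520 N up the incline and F sin 44° = 160.6 × 0.6947 = 111.569 N pressing into the surface.
The normal force is therefore N = mg cos 44° + F sin 44° = 84.676 + 111.569 = 196.245 N, and kinetic friction down the slope is μN = 0.13 × 196.245 = 25.512 N.
Along the incline: F cos 44° − mg sin 44° − μN = ma, so 115.520 − 81.780 − 25.512 = 12 a, giving a = 0.6857 m/s².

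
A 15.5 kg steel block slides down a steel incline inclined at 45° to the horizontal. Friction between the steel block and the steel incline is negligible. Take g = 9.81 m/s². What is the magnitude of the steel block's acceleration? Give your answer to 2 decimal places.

Resolving the weight along the incline: the component pulling the steel block down the slope is mg sin 45° = 15.5 × 9.81 × 0.7071 = 107.518 N, and the normal force is N = mg cos 45° = 15.5 × 9.81 × 0.7071 = 107.518 N.
With no friction the net force along the incline is 107.518 N, so a = g sin 45° = 107.518 / 15.5 = 6.9366 m/s².

6.94 m/s²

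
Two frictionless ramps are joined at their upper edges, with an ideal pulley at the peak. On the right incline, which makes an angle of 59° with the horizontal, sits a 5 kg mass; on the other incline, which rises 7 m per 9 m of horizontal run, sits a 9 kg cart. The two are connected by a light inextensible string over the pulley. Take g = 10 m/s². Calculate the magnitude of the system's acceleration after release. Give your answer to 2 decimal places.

0.89 m/s²

Resolve each weight along its own incline: the 5 kg mass has component 5 × 10 × sin 59° = 42.858 N down its slope, and the 9 kg mass has 9 × 10 × sin 37.87° = 55.255 N down its slope.
The 9 kg side's 55.255 N exceeds the other side's 42.858 N, so that mass slides down and the 5 kg mass slides up. Taking that direction as positive, Newton's second law for the whole system gives 55.255 − 42.858 = (5 + 9) a, so a = 12.397 / 14 = 0.8855 m/s².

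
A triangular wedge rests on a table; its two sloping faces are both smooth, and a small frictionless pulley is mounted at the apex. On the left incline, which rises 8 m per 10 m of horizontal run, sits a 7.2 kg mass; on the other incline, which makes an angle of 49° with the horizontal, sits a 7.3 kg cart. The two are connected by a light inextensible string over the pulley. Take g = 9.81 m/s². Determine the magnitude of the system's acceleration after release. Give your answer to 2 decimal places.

0.68 m/s²

Resolve each weight along its own incline: the 7.2 kg mass has component 7.2 × 9.81 × sin 38.66° = 44.123 N down its slope, and the 7.3 kg mass has 7.3 × 9.81 × sin 49° = 54.047 N down its slope.
The 7.3 kg side's 54.047 N exceeds the other side's 44.123 N, so that mass slides down and the 7.2 kg mass slides up. Taking that direction as positive, Newton's second law for the whole system gives 54.047 − 44.123 = (7.2 + 7.3) a, so a = 9.924 / 14.5 = 0.6844 m/s².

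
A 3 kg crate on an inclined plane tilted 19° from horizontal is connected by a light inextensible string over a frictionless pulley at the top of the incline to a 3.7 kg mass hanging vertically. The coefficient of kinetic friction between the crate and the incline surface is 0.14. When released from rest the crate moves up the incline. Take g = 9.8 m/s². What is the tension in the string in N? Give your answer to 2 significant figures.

24 N

For the crate on the incline: the weight component along the slope is m₁g sin 19° = 3 × 9.8 × 0.3256 = 9.573 N and the normal force is N = m₁g cos 19° = 27.798 N.
Kinetic friction opposes the crate's motion up the incline: f = μN = 0.14 × 27.798 = 3.892 N acting down the slope.
Newton's second law for the crate (up-slope positive): T − 9.573 − 3.892 = 3 a. For the hanging mass (downward positive): 3.7 × 9.8 − T = 3.7 a.
Adding the two equations eliminates T: 22.795 = 6.7 a, so a = 3.4022 m/s².
Then from the hanging mass's equation, T = 3.7 × (9.8 − 3.4022) = 23.672 N.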